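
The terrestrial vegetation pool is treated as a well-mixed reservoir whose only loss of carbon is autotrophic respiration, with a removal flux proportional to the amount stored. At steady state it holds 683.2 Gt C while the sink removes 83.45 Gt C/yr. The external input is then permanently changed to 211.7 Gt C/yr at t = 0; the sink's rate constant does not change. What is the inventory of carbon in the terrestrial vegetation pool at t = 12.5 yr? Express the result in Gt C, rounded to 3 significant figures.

1510 Gt C

The sink rate constant is k = F₀/M₀ = 83.45/683.2 = 0.1221 yr⁻¹.
Solving dM/dt = F₁ − kM with M(0) = M₀ gives M(t) = F₁/k + (M₀ − F₁/k)·e^(−kt).
F₁/k = 211.7/0.1221 = 1733.2 Gt C; kt = 0.1221 × 12.5 = 1.527, e^(−kt) = 0.2172.
M(12.5) = 1733.2 + (683.2 − 1733.2) × 0.2172 = 1733.2 − 228.1 = 1505.1 Gt C.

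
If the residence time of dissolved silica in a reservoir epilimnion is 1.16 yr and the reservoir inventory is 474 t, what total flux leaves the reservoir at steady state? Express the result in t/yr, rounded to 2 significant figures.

F = M / τ = 474 / 1.16 = 408.6 t/yr.

410 t/yr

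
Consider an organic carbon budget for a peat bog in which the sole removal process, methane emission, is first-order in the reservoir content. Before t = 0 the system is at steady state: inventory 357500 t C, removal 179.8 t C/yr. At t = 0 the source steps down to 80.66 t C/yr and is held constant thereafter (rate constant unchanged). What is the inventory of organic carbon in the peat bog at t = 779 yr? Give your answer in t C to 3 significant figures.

Residence time τ = M₀/F₀ = 1988 yr. The eventual steady state is M_∞ = M₀·(F₁/F₀) = 357500 × 80.66/179.8 = 160380 t C.
The anomaly ΔM(t) = M(t) − M_∞ decays as ΔM₀·e^(−t/τ) with ΔM₀ = 357500 − 160380 = 197100 t C.
At t = 779 yr, e^(−t/τ) = e^(−0.3918) = 0.6758, so ΔM = 133200 t C and M = 160380 + 133200 = 293600 t C.

294000 t C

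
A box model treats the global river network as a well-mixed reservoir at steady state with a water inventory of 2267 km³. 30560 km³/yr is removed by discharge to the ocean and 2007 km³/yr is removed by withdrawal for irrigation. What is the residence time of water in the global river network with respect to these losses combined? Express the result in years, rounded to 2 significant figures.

0.070 yr

Total removal = 30560 + 2007 = 32567 km³/yr.
τ = M / ΣF_out = 2267 / 32567 = 0.06961 yr.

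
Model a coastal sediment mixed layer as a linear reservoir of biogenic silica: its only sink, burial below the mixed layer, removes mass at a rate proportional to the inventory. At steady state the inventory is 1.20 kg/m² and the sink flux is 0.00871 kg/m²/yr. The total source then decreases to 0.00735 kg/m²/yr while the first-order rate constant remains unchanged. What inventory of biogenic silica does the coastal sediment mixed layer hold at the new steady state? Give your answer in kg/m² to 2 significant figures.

1.0 kg/m²

Rate constant k = F/M = 0.00871 / 1.20 = 0.007258 yr⁻¹.
At the new steady state, source = k·M_new ⇒ M_new = 0.00735 / 0.007258 = 1.013 kg/m².
(Equivalently M_new = M × F_new/F_old = 1.20 × 0.00735/0.00871.)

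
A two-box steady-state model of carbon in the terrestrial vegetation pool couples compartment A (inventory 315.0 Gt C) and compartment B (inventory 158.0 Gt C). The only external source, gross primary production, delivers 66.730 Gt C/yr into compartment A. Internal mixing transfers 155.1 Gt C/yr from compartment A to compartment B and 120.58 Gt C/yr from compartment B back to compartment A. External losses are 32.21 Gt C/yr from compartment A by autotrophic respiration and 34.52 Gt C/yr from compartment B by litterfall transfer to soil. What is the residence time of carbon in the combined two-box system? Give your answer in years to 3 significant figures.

7.09 yr

For the system as a whole, the A↔B exchange is internal and contributes nothing to the throughput; only the external sinks remove mass.
M_total = 315.0 + 158.0 = 473.00 Gt C.
ΣF_external_out = 32.21 + 34.52 = 66.730 Gt C/yr.
τ = M_total / ΣF_ext = 473.00 / 66.730 = 7.088 yr.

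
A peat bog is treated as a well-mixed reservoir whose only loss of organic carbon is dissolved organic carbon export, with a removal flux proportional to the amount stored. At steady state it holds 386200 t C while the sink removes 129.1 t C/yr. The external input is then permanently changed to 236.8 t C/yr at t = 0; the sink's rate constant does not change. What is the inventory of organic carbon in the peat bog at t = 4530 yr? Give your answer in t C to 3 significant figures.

The sink rate constant is k = F₀/M₀ = 129.1/386200 = 0.0003343 yr⁻¹.
Solving dM/dt = F₁ − kM with M(0) = M₀ gives M(t) = F₁/k + (M₀ − F₁/k)·e^(−kt).
F₁/k = 236.8/0.0003343 = 708380 t C; kt = 0.0003343 × 4530 = 1.514, e^(−kt) = 0.2200.
M(4530) = 708380 + (386200 − 708380) × 0.2200 = 708380 − 70870 = 637510 t C.

638000 t C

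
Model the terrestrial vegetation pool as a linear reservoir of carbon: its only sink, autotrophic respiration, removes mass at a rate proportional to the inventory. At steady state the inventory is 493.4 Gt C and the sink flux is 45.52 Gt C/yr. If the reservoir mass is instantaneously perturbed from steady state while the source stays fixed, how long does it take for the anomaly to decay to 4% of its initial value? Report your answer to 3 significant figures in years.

For a linear reservoir the anomaly decays as exp(−t/τ) with τ = M/F = 493.4/45.52 = 10.84 yr.
exp(−t/τ) = 0.04 ⇒ t = −τ ln(0.04) = 10.84 × 3.219 = 34.89 yr.

34.9 yr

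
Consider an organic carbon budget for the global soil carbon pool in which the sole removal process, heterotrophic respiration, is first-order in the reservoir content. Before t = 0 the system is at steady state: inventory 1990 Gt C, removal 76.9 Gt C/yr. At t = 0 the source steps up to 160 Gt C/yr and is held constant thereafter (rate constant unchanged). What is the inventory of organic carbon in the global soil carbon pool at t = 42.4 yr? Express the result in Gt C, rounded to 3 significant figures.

Residence time τ = M₀/F₀ = 25.88 yr. The eventual steady state is M_∞ = M₀·(F₁/F₀) = 1990 × 160/76.9 = 4140.4 Gt C.
The anomaly ΔM(t) = M(t) − M_∞ decays as ΔM₀·e^(−t/τ) with ΔM₀ = 1990 − 4140.4 = −2150 Gt C.
At t = 42.4 yr, e^(−t/τ) = e^(−1.638) = 0.1943, so ΔM = −417.8 Gt C and M = 4140.4 − 417.8 = 3722.7 Gt C.

3720 Gt C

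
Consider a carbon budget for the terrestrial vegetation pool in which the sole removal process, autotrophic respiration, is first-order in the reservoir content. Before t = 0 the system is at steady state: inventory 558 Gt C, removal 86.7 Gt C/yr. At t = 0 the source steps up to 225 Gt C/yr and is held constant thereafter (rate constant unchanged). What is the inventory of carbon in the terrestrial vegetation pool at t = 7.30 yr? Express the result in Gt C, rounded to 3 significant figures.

1160 Gt C

τ = M₀/F₀ = 558/86.7 = 6.436 yr; rate constant k = 1/τ.
New steady state M_∞ = F₁/k = F₁·τ = 225 × 6.436 = 1448.1 Gt C.
M(t) = M_∞ + (M₀ − M_∞)·e^(−t/τ); t/τ = 7.30/6.436 = 1.134, so e^(−t/τ) = 0.3217.
M(t) = 1448.1 − 890.1 × 0.3217 = 1161.8 Gt C.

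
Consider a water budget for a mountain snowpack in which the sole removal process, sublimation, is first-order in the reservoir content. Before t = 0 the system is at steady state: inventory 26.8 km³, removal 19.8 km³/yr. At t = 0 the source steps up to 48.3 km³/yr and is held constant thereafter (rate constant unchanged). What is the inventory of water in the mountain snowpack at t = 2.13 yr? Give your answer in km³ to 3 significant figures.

Residence time τ = M₀/F₀ = 1.354 yr. The eventual steady state is M_∞ = M₀·(F₁/F₀) = 26.8 × 48.3/19.8 = 65.376 km³.
The anomaly ΔM(t) = M(t) − M_∞ decays as ΔM₀·e^(−t/τ) with ΔM₀ = 26.8 − 65.376 = −38.58 km³.
At t = 2.13 yr, e^(−t/τ) = e^(−1.574) = 0.2073, so ΔM = −7.996 km³ and M = 65.376 − 7.996 = 57.380 km³.

57.4 km³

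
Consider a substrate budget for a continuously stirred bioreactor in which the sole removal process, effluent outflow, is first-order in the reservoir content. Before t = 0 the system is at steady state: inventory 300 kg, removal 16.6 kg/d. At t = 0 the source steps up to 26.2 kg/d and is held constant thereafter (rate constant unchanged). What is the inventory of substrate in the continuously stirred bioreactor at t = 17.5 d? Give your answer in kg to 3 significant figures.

Residence time τ = M₀/F₀ = 18.07 d. The eventual steady state is M_∞ = M₀·(F₁/F₀) = 300 × 26.2/16.6 = 473.49 kg.
The anomaly ΔM(t) = M(t) − M_∞ decays as ΔM₀·e^(−t/τ) with ΔM₀ = 300 − 473.49 = −173.5 kg.
At t = 17.5 d, e^(−t/τ) = e^(−0.9683) = 0.3797, so ΔM = −65.88 kg and M = 473.49 − 65.88 = 407.62 kg.

408 kg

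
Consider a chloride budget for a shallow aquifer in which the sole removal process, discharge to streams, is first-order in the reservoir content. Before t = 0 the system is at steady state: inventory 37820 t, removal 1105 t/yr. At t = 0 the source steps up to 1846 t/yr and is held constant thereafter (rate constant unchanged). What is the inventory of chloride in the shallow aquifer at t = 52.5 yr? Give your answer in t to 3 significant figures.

The sink rate constant is k = F₀/M₀ = 1105/37820 = 0.02922 yr⁻¹.
Solving dM/dt = F₁ − kM with M(0) = M₀ gives M(t) = F₁/k + (M₀ − F₁/k)·e^(−kt).
F₁/k = 1846/0.02922 = 63182 t; kt = 0.02922 × 52.5 = 1.534, e^(−kt) = 0.2157.
M(52.5) = 63182 + (37820 − 63182) × 0.2157 = 63182 − 5470 = 57711 t.

57700 t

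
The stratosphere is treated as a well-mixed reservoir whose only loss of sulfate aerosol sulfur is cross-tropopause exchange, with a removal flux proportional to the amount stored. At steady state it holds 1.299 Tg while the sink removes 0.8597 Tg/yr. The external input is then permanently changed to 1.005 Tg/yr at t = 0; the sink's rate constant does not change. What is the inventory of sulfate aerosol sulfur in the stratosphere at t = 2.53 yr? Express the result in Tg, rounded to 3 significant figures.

1.48 Tg

Residence time τ = M₀/F₀ = 1.511 yr. The eventual steady state is M_∞ = M₀·(F₁/F₀) = 1.299 × 1.005/0.8597 = 1.5185 Tg.
The anomaly ΔM(t) = M(t) − M_∞ decays as ΔM₀·e^(−t/τ) with ΔM₀ = 1.299 − 1.5185 = −0.2195 Tg.
At t = 2.53 yr, e^(−t/τ) = e^(−1.674) = 0.1874, so ΔM = −0.04115 Tg and M = 1.5185 − 0.04115 = 1.4774 Tg.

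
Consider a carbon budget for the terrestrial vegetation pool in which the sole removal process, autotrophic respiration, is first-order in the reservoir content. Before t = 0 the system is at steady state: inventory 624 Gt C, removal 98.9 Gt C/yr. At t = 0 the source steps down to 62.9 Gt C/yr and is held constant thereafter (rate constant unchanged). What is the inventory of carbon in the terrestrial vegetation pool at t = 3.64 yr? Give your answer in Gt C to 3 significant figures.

524 Gt C

τ = M₀/F₀ = 624/98.9 = 6.309 yr; rate constant k = 1/τ.
New steady state M_∞ = F₁/k = F₁·τ = 62.9 × 6.309 = 396.86 Gt C.
M(t) = M_∞ + (M₀ − M_∞)·e^(−t/τ); t/τ = 3.64/6.309 = 0.5769, so e^(−t/τ) = 0.5616.
M(t) = 396.86 + 227.1 × 0.5616 = 524.43 Gt C.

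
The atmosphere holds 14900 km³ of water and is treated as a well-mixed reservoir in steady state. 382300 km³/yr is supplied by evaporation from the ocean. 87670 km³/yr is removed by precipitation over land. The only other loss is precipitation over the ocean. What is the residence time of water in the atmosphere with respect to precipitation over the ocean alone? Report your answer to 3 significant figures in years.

At steady state ΣF_in = ΣF_out.
ΣF_in = 382300 km³/yr.
Precipitation over the ocean flux = ΣF_in − (87670) = 382300 − 87670 = 294600 km³/yr.
τ = M / F = 14900 / 294600 = 0.05057 yr.

0.0506 yr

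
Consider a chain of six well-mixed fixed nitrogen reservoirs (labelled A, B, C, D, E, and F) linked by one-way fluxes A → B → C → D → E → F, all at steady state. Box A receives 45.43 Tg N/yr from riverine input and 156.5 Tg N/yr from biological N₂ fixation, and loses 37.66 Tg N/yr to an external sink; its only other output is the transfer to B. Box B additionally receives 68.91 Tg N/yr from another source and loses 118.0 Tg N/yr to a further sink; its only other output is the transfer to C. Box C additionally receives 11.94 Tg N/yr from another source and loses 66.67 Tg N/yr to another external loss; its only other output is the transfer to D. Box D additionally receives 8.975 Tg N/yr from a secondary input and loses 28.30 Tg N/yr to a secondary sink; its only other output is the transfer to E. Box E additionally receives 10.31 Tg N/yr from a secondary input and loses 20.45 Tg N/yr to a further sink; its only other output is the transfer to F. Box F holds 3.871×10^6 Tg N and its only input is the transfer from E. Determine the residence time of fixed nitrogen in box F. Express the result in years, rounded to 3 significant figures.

125000 yr

Box A: F(A→B) = (45.43 + 156.5) − 37.66 = 164.27 Tg N/yr.
Box B: F(B→C) = (164.27 + 68.91) − 118.0 = 115.18 Tg N/yr.
Box C: F(C→D) = (115.18 + 11.94) − 66.67 = 60.450 Tg N/yr.
Box D: F(D→E) = (60.450 + 8.975) − 28.30 = 41.125 Tg N/yr.
Box E: F(E→F) = (41.125 + 10.31) − 20.45 = 30.985 Tg N/yr.
Box F throughput = its input = 30.985 Tg N/yr; τ = 3.871×10^6 / 30.985 = 124900 yr.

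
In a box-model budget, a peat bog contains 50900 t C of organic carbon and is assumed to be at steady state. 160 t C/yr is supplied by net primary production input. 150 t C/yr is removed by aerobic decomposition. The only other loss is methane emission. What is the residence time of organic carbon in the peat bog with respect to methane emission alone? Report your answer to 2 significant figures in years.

5100 yr

At steady state ΣF_in = ΣF_out.
ΣF_in = 160.00 t C/yr.
Methane emission flux = ΣF_in − (150) = 160.00 − 150.0 = 10.00 t C/yr.
τ = M / F = 50900 / 10.00 = 5090 yr.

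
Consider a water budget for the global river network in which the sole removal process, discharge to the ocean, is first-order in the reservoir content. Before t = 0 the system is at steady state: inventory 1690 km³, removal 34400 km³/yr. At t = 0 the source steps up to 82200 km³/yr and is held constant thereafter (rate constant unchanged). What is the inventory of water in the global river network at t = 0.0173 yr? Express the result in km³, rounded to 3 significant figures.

2390 km³

The sink rate constant is k = F₀/M₀ = 34400/1690 = 20.36 yr⁻¹.
Solving dM/dt = F₁ − kM with M(0) = M₀ gives M(t) = F₁/k + (M₀ − F₁/k)·e^(−kt).
F₁/k = 82200/20.36 = 4038.3 km³; kt = 20.36 × 0.0173 = 0.3521, e^(−kt) = 0.7032.
M(0.0173) = 4038.3 + (1690 − 4038.3) × 0.7032 = 4038.3 − 1651 = 2387.0 km³.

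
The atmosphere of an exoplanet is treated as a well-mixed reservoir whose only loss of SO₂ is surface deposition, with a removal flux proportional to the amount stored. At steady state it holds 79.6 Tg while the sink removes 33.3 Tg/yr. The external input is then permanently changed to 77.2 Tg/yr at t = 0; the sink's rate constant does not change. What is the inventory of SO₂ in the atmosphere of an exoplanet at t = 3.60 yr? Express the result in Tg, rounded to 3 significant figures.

The sink rate constant is k = F₀/M₀ = 33.3/79.6 = 0.4183 yr⁻¹.
Solving dM/dt = F₁ − kM with M(0) = M₀ gives M(t) = F₁/k + (M₀ − F₁/k)·e^(−kt).
F₁/k = 77.2/0.4183 = 184.54 Tg; kt = 0.4183 × 3.60 = 1.506, e^(−kt) = 0.2218.
M(3.60) = 184.54 + (79.6 − 184.54) × 0.2218 = 184.54 − 23.27 = 161.26 Tg.

161 Tg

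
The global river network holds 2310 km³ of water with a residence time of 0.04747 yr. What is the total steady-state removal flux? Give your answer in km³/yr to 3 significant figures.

F = M / τ = 2310 / 0.04747 = 48660 km³/yr.

48700 km³/yr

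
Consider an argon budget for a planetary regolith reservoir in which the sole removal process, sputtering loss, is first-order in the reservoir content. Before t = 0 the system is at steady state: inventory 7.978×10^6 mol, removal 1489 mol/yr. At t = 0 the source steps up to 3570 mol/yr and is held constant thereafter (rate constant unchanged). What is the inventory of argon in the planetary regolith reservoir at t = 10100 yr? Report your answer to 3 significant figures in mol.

The sink rate constant is k = F₀/M₀ = 1489/7.978×10^6 = 0.0001866 yr⁻¹.
Solving dM/dt = F₁ − kM with M(0) = M₀ gives M(t) = F₁/k + (M₀ − F₁/k)·e^(−kt).
F₁/k = 3570/0.0001866 = 1.9128×10^7 mol; kt = 0.0001866 × 10100 = 1.885, e^(−kt) = 0.1518.
M(10100) = 1.9128×10^7 + (7.978×10^6 − 1.9128×10^7) × 0.1518 = 1.9128×10^7 − 1.693×10^6 = 1.7435×10^7 mol.

1.74×10^7 mol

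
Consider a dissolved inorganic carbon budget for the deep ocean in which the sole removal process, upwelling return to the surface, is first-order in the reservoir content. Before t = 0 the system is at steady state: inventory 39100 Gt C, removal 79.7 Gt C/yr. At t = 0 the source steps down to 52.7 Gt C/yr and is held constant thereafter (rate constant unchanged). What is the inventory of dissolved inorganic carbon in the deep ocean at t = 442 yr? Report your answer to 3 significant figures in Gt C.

Residence time τ = M₀/F₀ = 490.6 yr. The eventual steady state is M_∞ = M₀·(F₁/F₀) = 39100 × 52.7/79.7 = 25854 Gt C.
The anomaly ΔM(t) = M(t) − M_∞ decays as ΔM₀·e^(−t/τ) with ΔM₀ = 39100 − 25854 = 13250 Gt C.
At t = 442 yr, e^(−t/τ) = e^(−0.9010) = 0.4062, so ΔM = 5380 Gt C and M = 25854 + 5380 = 31234 Gt C.

31200 Gt C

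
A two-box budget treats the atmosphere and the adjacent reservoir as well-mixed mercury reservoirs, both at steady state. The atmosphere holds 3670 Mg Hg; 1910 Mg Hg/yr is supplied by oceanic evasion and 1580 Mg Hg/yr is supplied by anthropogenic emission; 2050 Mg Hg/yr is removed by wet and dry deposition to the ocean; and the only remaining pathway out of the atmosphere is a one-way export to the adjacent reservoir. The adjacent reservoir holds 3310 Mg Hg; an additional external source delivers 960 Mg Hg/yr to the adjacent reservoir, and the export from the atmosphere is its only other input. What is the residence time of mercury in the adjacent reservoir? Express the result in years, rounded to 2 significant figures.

1.4 yr

Balance the atmosphere: ΣF_in = 1910 + 1580 = 3490.0 Mg Hg/yr.
Export to the adjacent reservoir = ΣF_in − (2050) = 1440.0 Mg Hg/yr.
Total input to the adjacent reservoir = 1440.0 + 960 = 2400.0 Mg Hg/yr; at steady state this equals its total output.
τ = M / F = 3310 / 2400.0 = 1.379 yr.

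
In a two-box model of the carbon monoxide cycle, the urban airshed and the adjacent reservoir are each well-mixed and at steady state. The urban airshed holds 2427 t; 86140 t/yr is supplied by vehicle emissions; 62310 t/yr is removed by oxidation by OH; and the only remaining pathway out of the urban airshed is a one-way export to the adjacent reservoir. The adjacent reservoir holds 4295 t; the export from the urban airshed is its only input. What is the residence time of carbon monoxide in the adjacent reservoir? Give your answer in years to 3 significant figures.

Balance the urban airshed: ΣF_in = 86140 t/yr.
Export to the adjacent reservoir = ΣF_in − (62310) = 23830 t/yr.
At steady state the output of the adjacent reservoir equals its input, 23830 t/yr.
τ = M / F = 4295 / 23830 = 0.1802 yr.

0.180 yr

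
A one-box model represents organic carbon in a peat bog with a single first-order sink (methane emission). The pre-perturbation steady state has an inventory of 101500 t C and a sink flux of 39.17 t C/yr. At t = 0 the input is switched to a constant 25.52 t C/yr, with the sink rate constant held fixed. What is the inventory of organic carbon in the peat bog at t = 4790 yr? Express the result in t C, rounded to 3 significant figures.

71700 t C

Residence time τ = M₀/F₀ = 2591 yr. The eventual steady state is M_∞ = M₀·(F₁/F₀) = 101500 × 25.52/39.17 = 66129 t C.
The anomaly ΔM(t) = M(t) − M_∞ decays as ΔM₀·e^(−t/τ) with ΔM₀ = 101500 − 66129 = 35370 t C.
At t = 4790 yr, e^(−t/τ) = e^(−1.849) = 0.1575, so ΔM = 5570 t C and M = 66129 + 5570 = 71699 t C.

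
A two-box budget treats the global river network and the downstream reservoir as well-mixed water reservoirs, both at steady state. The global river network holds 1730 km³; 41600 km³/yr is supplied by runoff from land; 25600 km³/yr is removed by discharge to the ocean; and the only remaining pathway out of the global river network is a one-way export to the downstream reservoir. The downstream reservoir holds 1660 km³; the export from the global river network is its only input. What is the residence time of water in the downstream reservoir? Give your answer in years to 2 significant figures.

0.10 yr

Balance the global river network: ΣF_in = 41600 km³/yr.
Export to the downstream reservoir = ΣF_in − (25600) = 16000 km³/yr.
At steady state the output of the downstream reservoir equals its input, 16000 km³/yr.
τ = M / F = 1660 / 16000 = 0.1037 yr.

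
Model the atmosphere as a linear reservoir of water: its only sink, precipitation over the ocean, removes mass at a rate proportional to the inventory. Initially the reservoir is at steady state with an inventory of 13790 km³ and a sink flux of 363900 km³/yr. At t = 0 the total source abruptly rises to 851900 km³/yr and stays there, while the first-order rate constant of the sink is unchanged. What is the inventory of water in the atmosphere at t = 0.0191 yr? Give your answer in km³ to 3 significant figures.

Residence time τ = M₀/F₀ = 0.03790 yr. The eventual steady state is M_∞ = M₀·(F₁/F₀) = 13790 × 851900/363900 = 32283 km³.
The anomaly ΔM(t) = M(t) − M_∞ decays as ΔM₀·e^(−t/τ) with ΔM₀ = 13790 − 32283 = −18490 km³.
At t = 0.0191 yr, e^(−t/τ) = e^(−0.5040) = 0.6041, so ΔM = −11170 km³ and M = 32283 − 11170 = 21111 km³.

21100 km³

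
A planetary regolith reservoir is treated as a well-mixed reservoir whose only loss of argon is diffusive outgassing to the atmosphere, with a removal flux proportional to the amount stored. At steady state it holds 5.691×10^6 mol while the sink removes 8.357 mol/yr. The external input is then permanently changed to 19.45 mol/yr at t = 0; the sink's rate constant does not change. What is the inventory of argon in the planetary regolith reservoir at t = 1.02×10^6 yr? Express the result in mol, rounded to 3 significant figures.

1.16×10^7 mol

τ = M₀/F₀ = 5.691×10^6/8.357 = 681000 yr; rate constant k = 1/τ.
New steady state M_∞ = F₁/k = F₁·τ = 19.45 × 681000 = 1.3245×10^7 mol.
M(t) = M_∞ + (M₀ − M_∞)·e^(−t/τ); t/τ = 1.02×10^6/681000 = 1.498, so e^(−t/τ) = 0.2236.
M(t) = 1.3245×10^7 − 7.554×10^6 × 0.2236 = 1.1556×10^7 mol.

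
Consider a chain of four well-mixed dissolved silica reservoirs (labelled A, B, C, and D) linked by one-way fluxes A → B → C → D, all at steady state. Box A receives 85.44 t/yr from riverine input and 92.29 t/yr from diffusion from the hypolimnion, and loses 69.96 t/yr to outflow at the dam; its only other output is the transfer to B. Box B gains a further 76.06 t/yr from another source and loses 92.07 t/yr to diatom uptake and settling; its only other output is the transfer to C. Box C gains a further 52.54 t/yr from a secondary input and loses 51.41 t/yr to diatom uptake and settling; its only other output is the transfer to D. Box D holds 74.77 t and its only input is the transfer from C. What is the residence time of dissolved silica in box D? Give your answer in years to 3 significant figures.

Box A: F(A→B) = (85.44 + 92.29) − 69.96 = 107.77 t/yr.
Box B: F(B→C) = (107.77 + 76.06) − 92.07 = 91.760 t/yr.
Box C: F(C→D) = (91.760 + 52.54) − 51.41 = 92.890 t/yr.
Box D throughput = its input = 92.890 t/yr; τ = 74.77 / 92.890 = 0.8049 yr.

0.805 yr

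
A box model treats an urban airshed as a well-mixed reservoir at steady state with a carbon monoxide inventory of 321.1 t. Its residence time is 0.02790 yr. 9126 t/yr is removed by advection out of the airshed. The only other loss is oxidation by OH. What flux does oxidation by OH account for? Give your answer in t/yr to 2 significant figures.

2400 t/yr

Total removal F = M/τ = 321.1 / 0.02790 = 11510 t/yr.
Oxidation by OH = F − (9126) = 11510 − 9126 = 2383 t/yr.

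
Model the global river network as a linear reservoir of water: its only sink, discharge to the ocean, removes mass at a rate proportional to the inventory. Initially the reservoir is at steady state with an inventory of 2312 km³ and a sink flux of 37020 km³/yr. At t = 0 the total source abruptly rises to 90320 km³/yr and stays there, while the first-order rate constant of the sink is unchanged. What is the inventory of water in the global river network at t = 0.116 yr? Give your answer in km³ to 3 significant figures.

5120 km³

τ = M₀/F₀ = 2312/37020 = 0.06245 yr; rate constant k = 1/τ.
New steady state M_∞ = F₁/k = F₁·τ = 90320 × 0.06245 = 5640.7 km³.
M(t) = M_∞ + (M₀ − M_∞)·e^(−t/τ); t/τ = 0.116/0.06245 = 1.857, so e^(−t/τ) = 0.1561.
M(t) = 5640.7 − 3329 × 0.1561 = 5121.2 km³.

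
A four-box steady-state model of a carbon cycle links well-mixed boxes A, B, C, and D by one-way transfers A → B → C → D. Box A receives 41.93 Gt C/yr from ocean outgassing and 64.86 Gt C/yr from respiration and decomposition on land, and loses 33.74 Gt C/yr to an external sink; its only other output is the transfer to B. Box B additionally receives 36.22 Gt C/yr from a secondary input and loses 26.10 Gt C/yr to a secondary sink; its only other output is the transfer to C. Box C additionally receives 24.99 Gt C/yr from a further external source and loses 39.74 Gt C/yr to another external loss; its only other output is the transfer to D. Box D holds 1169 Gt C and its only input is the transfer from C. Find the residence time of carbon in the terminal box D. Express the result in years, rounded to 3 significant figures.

17.1 yr

Box A: F(A→B) = (41.93 + 64.86) − 33.74 = 73.050 Gt C/yr.
Box B: F(B→C) = (73.050 + 36.22) − 26.10 = 83.170 Gt C/yr.
Box C: F(C→D) = (83.170 + 24.99) − 39.74 = 68.420 Gt C/yr.
Box D throughput = its input = 68.420 Gt C/yr; τ = 1169 / 68.420 = 17.09 yr.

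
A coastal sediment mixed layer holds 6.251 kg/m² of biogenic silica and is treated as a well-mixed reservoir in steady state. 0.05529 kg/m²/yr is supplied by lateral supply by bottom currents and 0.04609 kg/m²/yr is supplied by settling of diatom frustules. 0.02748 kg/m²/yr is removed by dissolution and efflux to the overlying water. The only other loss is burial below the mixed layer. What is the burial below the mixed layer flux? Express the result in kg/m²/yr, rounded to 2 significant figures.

0.074 kg/m²/yr

At steady state ΣF_in = ΣF_out.
ΣF_in = 0.05529 + 0.04609 = 0.10138 kg/m²/yr.
Burial below the mixed layer flux = ΣF_in − (0.02748) = 0.10138 − 0.02748 = 0.07390 kg/m²/yr.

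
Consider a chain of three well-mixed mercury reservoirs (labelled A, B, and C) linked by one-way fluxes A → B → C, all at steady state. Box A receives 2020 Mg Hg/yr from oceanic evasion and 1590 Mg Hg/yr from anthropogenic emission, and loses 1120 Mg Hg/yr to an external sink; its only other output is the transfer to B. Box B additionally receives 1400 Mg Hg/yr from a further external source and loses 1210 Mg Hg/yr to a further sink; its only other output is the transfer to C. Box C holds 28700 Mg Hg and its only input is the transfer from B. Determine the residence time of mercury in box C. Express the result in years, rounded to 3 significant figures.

Box A: F(A→B) = (2020 + 1590) − 1120 = 2490.0 Mg Hg/yr.
Box B: F(B→C) = (2490.0 + 1400) − 1210 = 2680.0 Mg Hg/yr.
Box C throughput = its input = 2680.0 Mg Hg/yr; τ = 28700 / 2680.0 = 10.71 yr.

10.7 yr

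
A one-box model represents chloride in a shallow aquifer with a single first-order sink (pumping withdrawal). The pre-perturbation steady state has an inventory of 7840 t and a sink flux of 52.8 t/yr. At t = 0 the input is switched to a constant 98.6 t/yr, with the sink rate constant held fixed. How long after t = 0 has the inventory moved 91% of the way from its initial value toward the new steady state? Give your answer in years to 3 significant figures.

358 yr

τ = M₀/F₀ = 7840/52.8 = 148.5 yr.
The remaining gap fraction is e^(−t/τ); 91% covered ⇒ e^(−t/τ) = 0.0900.
t = −τ ln(0.0900) = 148.5 × 2.408 = 357.5 yr.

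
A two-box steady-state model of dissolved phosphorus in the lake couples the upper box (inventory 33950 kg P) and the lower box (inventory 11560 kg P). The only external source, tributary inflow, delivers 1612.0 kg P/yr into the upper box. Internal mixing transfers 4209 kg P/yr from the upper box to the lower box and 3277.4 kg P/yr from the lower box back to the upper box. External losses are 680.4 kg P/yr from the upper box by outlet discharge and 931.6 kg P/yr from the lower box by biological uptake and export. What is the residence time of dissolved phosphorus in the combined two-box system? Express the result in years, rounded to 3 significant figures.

Treat the two boxes together as one reservoir: the mixing fluxes between them are internal recycling, so τ = ΣM / Σ(external losses).
M_total = 33950 + 11560 = 45510 kg P.
ΣF_external_out = 680.4 + 931.6 = 1612.0 kg P/yr.
τ = M_total / ΣF_ext = 45510 / 1612.0 = 28.23 yr.

28.2 yr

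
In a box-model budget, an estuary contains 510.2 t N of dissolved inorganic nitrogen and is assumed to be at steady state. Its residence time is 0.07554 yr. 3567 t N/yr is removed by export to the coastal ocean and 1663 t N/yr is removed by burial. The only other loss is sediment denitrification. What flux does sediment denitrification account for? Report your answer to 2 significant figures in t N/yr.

Total removal F = M/τ = 510.2 / 0.07554 = 6754 t N/yr.
Sediment denitrification = F − (3567 + 1663) = 6754 − 5230 = 1524 t N/yr.

1500 t N/yr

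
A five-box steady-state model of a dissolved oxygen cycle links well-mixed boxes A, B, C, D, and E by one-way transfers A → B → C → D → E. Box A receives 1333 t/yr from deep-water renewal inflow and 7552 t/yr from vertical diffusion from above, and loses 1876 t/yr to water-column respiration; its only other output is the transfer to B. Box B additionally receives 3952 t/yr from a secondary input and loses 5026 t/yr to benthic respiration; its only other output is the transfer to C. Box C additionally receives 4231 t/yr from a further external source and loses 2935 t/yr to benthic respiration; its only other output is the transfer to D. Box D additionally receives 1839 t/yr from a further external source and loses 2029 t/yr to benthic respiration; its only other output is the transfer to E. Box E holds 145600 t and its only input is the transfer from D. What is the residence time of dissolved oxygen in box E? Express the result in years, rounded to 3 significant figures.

Box A: F(A→B) = (1333 + 7552) − 1876 = 7009.0 t/yr.
Box B: F(B→C) = (7009.0 + 3952) − 5026 = 5935.0 t/yr.
Box C: F(C→D) = (5935.0 + 4231) − 2935 = 7231.0 t/yr.
Box D: F(D→E) = (7231.0 + 1839) − 2029 = 7041.0 t/yr.
Box E throughput = its input = 7041.0 t/yr; τ = 145600 / 7041.0 = 20.68 yr.

20.7 yr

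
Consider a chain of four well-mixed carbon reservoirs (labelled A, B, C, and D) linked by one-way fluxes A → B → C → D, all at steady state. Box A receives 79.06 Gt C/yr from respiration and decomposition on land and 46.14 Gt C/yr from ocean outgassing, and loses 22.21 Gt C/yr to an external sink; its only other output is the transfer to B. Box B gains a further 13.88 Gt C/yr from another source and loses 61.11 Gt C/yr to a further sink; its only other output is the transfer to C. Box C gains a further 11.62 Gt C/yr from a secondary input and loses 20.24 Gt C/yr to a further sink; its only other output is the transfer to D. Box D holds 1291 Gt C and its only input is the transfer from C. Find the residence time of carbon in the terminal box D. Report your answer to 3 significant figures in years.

Box A: F(A→B) = (79.06 + 46.14) − 22.21 = 102.99 Gt C/yr.
Box B: F(B→C) = (102.99 + 13.88) − 61.11 = 55.760 Gt C/yr.
Box C: F(C→D) = (55.760 + 11.62) − 20.24 = 47.140 Gt C/yr.
Box D throughput = its input = 47.140 Gt C/yr; τ = 1291 / 47.140 = 27.39 yr.

27.4 yr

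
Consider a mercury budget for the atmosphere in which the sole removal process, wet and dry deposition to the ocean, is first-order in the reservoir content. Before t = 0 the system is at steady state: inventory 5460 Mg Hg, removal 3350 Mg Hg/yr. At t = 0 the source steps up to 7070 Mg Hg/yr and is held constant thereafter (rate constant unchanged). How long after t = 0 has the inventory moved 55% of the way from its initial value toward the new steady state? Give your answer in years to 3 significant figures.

1.30 yr

τ = M₀/F₀ = 5460/3350 = 1.630 yr.
The remaining gap fraction is e^(−t/τ); 55% covered ⇒ e^(−t/τ) = 0.450.
t = −τ ln(0.450) = 1.630 × 0.7985 = 1.301 yr.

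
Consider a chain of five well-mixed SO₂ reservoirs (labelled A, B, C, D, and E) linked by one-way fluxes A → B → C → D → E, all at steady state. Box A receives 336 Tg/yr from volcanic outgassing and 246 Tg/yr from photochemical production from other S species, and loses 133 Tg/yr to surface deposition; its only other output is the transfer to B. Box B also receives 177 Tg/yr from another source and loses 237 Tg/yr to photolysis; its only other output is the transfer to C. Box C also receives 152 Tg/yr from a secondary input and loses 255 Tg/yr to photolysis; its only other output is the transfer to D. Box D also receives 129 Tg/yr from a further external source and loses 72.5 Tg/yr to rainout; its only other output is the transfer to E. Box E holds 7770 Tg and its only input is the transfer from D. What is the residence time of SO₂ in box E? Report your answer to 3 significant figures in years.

Box A: F(A→B) = (336 + 246) − 133 = 449.00 Tg/yr.
Box B: F(B→C) = (449.00 + 177) − 237 = 389.00 Tg/yr.
Box C: F(C→D) = (389.00 + 152) − 255 = 286.00 Tg/yr.
Box D: F(D→E) = (286.00 + 129) − 72.5 = 342.50 Tg/yr.
Box E throughput = its input = 342.50 Tg/yr; τ = 7770 / 342.50 = 22.69 yr.

22.7 yr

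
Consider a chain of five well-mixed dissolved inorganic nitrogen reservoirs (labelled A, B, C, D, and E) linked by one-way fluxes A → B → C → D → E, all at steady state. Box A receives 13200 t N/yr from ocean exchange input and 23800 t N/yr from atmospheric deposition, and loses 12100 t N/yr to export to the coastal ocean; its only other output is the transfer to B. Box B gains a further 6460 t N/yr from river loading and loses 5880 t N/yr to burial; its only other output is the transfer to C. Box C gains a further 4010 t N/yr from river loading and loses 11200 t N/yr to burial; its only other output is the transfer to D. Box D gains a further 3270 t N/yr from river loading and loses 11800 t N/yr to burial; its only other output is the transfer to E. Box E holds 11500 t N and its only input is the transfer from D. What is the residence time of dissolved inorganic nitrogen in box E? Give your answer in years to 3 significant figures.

Box A: F(A→B) = (13200 + 23800) − 12100 = 24900 t N/yr.
Box B: F(B→C) = (24900 + 6460) − 5880 = 25480 t N/yr.
Box C: F(C→D) = (25480 + 4010) − 11200 = 18290 t N/yr.
Box D: F(D→E) = (18290 + 3270) − 11800 = 9760.0 t N/yr.
Box E throughput = its input = 9760.0 t N/yr; τ = 11500 / 9760.0 = 1.178 yr.

1.18 yr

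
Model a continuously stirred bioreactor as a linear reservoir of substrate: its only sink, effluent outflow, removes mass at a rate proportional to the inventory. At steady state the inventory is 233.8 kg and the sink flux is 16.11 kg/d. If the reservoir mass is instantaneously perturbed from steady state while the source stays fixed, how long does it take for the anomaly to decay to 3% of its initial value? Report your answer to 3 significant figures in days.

50.9 d

For a linear reservoir the anomaly decays as exp(−t/τ) with τ = M/F = 233.8/16.11 = 14.51 d.
exp(−t/τ) = 0.03 ⇒ t = −τ ln(0.03) = 14.51 × 3.507 = 50.89 d.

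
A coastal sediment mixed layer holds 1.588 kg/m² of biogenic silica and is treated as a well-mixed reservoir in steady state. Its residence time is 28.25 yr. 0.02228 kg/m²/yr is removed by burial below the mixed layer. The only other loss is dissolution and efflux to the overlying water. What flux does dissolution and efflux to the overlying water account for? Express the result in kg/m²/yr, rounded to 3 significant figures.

0.0339 kg/m²/yr

Total removal F = M/τ = 1.588 / 28.25 = 0.05621 kg/m²/yr.
Dissolution and efflux to the overlying water = F − (0.02228) = 0.05621 − 0.02228 = 0.03393 kg/m²/yr.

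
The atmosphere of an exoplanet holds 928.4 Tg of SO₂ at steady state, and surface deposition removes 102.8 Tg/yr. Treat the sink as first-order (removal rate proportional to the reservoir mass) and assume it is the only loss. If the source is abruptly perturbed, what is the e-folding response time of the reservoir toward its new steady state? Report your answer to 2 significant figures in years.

9.0 yr

For a linear reservoir the response time equals the residence time τ = M/F.
τ = 928.4 / 102.8 = 9.031 yr.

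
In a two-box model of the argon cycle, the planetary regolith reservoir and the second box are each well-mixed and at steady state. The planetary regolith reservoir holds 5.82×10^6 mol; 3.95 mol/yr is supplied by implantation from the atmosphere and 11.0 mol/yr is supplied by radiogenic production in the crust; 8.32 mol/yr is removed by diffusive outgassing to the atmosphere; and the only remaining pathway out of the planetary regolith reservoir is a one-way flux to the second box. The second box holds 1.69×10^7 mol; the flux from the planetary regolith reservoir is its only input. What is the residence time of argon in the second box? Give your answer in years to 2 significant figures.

2.5×10^6 yr

Balance the planetary regolith reservoir: ΣF_in = 3.95 + 11.0 = 14.950 mol/yr.
Flux to the second box = ΣF_in − (8.32) = 6.6300 mol/yr.
At steady state the output of the second box equals its input, 6.6300 mol/yr.
τ = M / F = 1.69×10^7 / 6.6300 = 2.549×10^6 yr.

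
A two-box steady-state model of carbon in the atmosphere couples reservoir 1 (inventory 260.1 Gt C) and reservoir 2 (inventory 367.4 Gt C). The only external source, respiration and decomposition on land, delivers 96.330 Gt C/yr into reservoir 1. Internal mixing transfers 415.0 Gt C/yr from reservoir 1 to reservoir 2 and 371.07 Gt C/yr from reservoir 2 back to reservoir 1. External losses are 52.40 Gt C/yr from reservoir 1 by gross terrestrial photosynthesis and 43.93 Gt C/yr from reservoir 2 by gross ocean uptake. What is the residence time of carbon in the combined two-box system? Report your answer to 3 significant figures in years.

6.51 yr

Treat the two boxes together as one reservoir: the mixing fluxes between them are internal recycling, so τ = ΣM / Σ(external losses).
M_total = 260.1 + 367.4 = 627.50 Gt C.
ΣF_external_out = 52.40 + 43.93 = 96.330 Gt C/yr.
τ = M_total / ΣF_ext = 627.50 / 96.330 = 6.514 yr.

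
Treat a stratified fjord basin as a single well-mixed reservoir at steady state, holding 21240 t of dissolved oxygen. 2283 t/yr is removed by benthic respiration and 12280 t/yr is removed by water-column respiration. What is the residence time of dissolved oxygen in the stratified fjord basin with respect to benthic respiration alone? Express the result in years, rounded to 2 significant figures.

9.3 yr

Residence time with respect to a single sink: τ = M / F_sink.
τ = 21240 / 2283 = 9.304 yr.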